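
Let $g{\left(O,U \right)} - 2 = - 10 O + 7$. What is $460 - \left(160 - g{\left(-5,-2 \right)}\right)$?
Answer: $359$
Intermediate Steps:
$g{\left(O,U \right)} = 9 - 10 O$ ($g{\left(O,U \right)} = 2 - \left(-7 + 10 O\right) = 9 - 10 O$)
$460 - \left(160 - g{\left(-5,-2 \right)}\right) = 460 - \left(160 - \left(9 - -50\right)\right) = 460 - \left(160 - \left(9 + 50\right)\right) = 460 - \left(160 - 59\right) = 460 - 101 = 359$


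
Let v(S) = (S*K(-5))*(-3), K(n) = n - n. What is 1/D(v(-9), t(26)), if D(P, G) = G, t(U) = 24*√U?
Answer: √26/624 ≈ 0.0081715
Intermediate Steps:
K(n) = 0
v(S) = 0 (v(S) = (S*0)*(-3) = 0*(-3) = 0)
1/D(v(-9), t(26)) = 1/(24*√26) = √26/624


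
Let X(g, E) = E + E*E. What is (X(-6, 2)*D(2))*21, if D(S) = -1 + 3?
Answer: 252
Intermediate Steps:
D(S) = 2
X(g, E) = E + E²
(X(-6, 2)*D(2))*21 = ((2*(1 + 2))*2)*21 = ((2*3)*2)*21 = (6*2)*21 = 12*21 = 252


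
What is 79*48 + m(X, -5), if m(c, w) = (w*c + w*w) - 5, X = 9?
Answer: 3767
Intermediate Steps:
m(c, w) = -5 + w² + c*w (m(c, w) = (c*w + w²) - 5 = (w² + c*w) - 5 = -5 + w² + c*w)
79*48 + m(X, -5) = 79*48 + (-5 + (-5)² + 9*(-5)) = 3792 + (-5 + 25 - 45) = 3792 - 25 = 3767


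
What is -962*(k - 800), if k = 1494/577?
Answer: 442621972/577 ≈ 7.6711e+5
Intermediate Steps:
k = 1494/577 (k = 1494*(1/577) = 1494/577 ≈ 2.5893)
-962*(k - 800) = -962*(1494/577 - 800) = -962*(-460106/577) = 442621972/577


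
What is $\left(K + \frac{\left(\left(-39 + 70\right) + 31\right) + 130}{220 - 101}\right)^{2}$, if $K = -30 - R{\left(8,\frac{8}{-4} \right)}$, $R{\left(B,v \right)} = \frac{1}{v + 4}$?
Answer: $\frac{47265625}{56644} \approx 834.43$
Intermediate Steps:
$R{\left(B,v \right)} = \frac{1}{4 + v}$
$K = - \frac{61}{2}$ ($K = -30 - \frac{1}{4 + \frac{8}{-4}} = -30 - \frac{1}{4 + 8 \left(- \frac{1}{4}\right)} = -30 - \frac{1}{4 - 2} = -30 - \frac{1}{2} = - \frac{61}{2} \approx -30.5$)
$\left(K + \frac{\left(\left(-39 + 70\right) + 31\right) + 130}{220 - 101}\right)^{2} = \left(- \frac{61}{2} + \frac{\left(\left(-39 + 70\right) + 31\right) + 130}{220 - 101}\right)^{2} = \left(- \frac{61}{2} + \frac{\left(31 + 31\right) + 130}{119}\right)^{2} = \left(- \frac{61}{2} + \left(62 + 130\right) \frac{1}{119}\right)^{2} = \left(- \frac{61}{2} + 192 \cdot \frac{1}{119}\right)^{2} = \left(- \frac{61}{2} + \frac{192}{119}\right)^{2} = \left(- \frac{6875}{238}\right)^{2} = \frac{47265625}{56644}$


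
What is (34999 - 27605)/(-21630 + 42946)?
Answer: 3697/10658 ≈ 0.34688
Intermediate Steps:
(34999 - 27605)/(-21630 + 42946) = 7394/21316 = 7394*(1/21316) = 3697/10658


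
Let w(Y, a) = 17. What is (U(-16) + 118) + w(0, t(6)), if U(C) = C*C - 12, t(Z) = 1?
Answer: 379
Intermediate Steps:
U(C) = -12 + C**2 (U(C) = C**2 - 12 = -12 + C**2)
(U(-16) + 118) + w(0, t(6)) = ((-12 + (-16)**2) + 118) + 17 = ((-12 + 256) + 118) + 17 = (244 + 118) + 17 = 362 + 17 = 379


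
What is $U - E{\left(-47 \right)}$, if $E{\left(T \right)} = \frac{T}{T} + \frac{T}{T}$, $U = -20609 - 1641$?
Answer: $-22252$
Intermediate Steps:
$U = -22250$
$E{\left(T \right)} = 2$ ($E{\left(T \right)} = 1 + 1 = 2$)
$U - E{\left(-47 \right)} = -22250 - 2 = -22252$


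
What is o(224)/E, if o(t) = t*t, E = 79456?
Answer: 1568/2483 ≈ 0.63149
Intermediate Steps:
o(t) = t²
o(224)/E = 224²/79456 = 50176*(1/79456) = 1568/2483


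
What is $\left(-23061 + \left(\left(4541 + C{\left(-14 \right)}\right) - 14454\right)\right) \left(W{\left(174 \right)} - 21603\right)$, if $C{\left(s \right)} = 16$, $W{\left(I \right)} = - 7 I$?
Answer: $752134518$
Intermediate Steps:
$\left(-23061 + \left(\left(4541 + C{\left(-14 \right)}\right) - 14454\right)\right) \left(W{\left(174 \right)} - 21603\right) = \left(-23061 + \left(\left(4541 + 16\right) - 14454\right)\right) \left(\left(-7\right) 174 - 21603\right) = \left(-23061 + \left(4557 - 14454\right)\right) \left(-1218 - 21603\right) = \left(-23061 - 9897\right) \left(-22821\right) = \left(-32958\right) \left(-22821\right) = 752134518$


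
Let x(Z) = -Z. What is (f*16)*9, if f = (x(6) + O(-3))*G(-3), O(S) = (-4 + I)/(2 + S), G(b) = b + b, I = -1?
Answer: 864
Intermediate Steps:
G(b) = 2*b
O(S) = -5/(2 + S) (O(S) = (-4 - 1)/(2 + S) = -5/(2 + S))
f = 6 (f = (-1*6 - 5/(2 - 3))*(2*(-3)) = (-6 - 5/(-1))*(-6) = (-6 - 5*(-1))*(-6) = (-6 + 5)*(-6) = -1*(-6) = 6)
(f*16)*9 = (6*16)*9 = 96*9 = 864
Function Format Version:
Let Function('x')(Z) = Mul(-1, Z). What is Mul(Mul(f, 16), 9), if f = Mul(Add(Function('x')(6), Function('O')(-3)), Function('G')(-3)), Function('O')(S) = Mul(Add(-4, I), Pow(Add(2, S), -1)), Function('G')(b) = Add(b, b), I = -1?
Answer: 864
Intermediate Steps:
Function('G')(b) = Mul(2, b)
Function('O')(S) = Mul(-5, Pow(Add(2, S), -1)) (Function('O')(S) = Mul(Add(-4, -1), Pow(Add(2, S), -1)) = Mul(-5, Pow(Add(2, S), -1)))
f = 6 (f = Mul(Add(Mul(-1, 6), Mul(-5, Pow(Add(2, -3), -1))), Mul(2, -3)) = Mul(Add(-6, Mul(-5, Pow(-1, -1))), -6) = Mul(Add(-6, Mul(-5, -1)), -6) = Mul(Add(-6, 5), -6) = Mul(-1, -6) = 6)
Mul(Mul(f, 16), 9) = Mul(Mul(6, 16), 9) = Mul(96, 9) = 864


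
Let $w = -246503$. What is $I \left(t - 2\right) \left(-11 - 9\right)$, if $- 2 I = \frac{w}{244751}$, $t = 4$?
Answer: $- \frac{4930060}{244751} \approx -20.143$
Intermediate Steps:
$I = \frac{246503}{489502}$ ($I = - \frac{\left(-246503\right) \frac{1}{244751}}{2} = \left(- \frac{1}{2}\right) \left(- \frac{246503}{244751}\right) = \frac{246503}{489502} \approx 0.50358$)
$I \left(t - 2\right) \left(-11 - 9\right) = \frac{246503 \left(4 - 2\right) \left(-11 - 9\right)}{489502} = \frac{246503 \cdot 2 \left(-20\right)}{489502} = \frac{246503}{489502} \left(-40\right) = - \frac{4930060}{244751}$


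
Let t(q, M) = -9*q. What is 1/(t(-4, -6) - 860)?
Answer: -1/824 ≈ -0.0012136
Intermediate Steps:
1/(t(-4, -6) - 860) = 1/(-9*(-4) - 860) = 1/(36 - 860) = 1/(-824) = -1/824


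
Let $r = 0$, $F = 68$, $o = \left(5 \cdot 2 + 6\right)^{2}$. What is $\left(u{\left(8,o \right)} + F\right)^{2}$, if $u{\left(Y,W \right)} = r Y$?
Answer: $4624$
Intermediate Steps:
$o = 256$ ($o = \left(10 + 6\right)^{2} = 16^{2} = 256$)
$u{\left(Y,W \right)} = 0$ ($u{\left(Y,W \right)} = 0 Y = 0$)
$\left(u{\left(8,o \right)} + F\right)^{2} = \left(0 + 68\right)^{2} = 68^{2} = 4624$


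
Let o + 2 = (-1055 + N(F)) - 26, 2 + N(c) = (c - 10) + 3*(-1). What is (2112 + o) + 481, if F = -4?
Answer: 1491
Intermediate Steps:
N(c) = -15 + c (N(c) = -2 + ((c - 10) + 3*(-1)) = -2 + ((-10 + c) - 3) = -2 + (-13 + c) = -15 + c)
o = -1102 (o = -2 + ((-1055 + (-15 - 4)) - 26) = -2 + ((-1055 - 19) - 26) = -2 + (-1074 - 26) = -2 - 1100 = -1102)
(2112 + o) + 481 = (2112 - 1102) + 481 = 1010 + 481 = 1491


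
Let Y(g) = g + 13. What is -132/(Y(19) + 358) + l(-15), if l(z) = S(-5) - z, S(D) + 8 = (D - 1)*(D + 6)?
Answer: 43/65 ≈ 0.66154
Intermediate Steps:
S(D) = -8 + (-1 + D)*(6 + D) (S(D) = -8 + (D - 1)*(D + 6) = -8 + (-1 + D)*(6 + D))
l(z) = -14 - z (l(z) = (-14 + (-5)² + 5*(-5)) - z = (-14 + 25 - 25) - z = -14 - z)
Y(g) = 13 + g
-132/(Y(19) + 358) + l(-15) = -132/((13 + 19) + 358) + (-14 - 1*(-15)) = -132/(32 + 358) + (-14 + 15) = -132/390 + 1 = (1/390)*(-132) + 1 = -22/65 + 1 = 43/65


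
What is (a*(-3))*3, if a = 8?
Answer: -72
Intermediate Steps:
(a*(-3))*3 = (8*(-3))*3 = -24*3 = -72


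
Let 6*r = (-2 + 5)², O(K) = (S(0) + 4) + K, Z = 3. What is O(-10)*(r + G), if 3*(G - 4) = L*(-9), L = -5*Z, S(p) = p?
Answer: -303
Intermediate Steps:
L = -15 (L = -5*3 = -15)
O(K) = 4 + K (O(K) = (0 + 4) + K = 4 + K)
r = 3/2 (r = (-2 + 5)²/6 = (⅙)*3² = (⅙)*9 = 3/2 ≈ 1.5000)
G = 49 (G = 4 + (-15*(-9))/3 = 4 + (⅓)*135 = 4 + 45 = 49)
O(-10)*(r + G) = (4 - 10)*(3/2 + 49) = -6*101/2 = -303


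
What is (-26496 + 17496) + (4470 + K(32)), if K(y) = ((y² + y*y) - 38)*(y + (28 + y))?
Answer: 180390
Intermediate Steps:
K(y) = (-38 + 2*y²)*(28 + 2*y) (K(y) = ((y² + y²) - 38)*(28 + 2*y) = (2*y² - 38)*(28 + 2*y) = (-38 + 2*y²)*(28 + 2*y))
(-26496 + 17496) + (4470 + K(32)) = (-26496 + 17496) + (4470 + (-1064 - 76*32 + 4*32³ + 56*32²)) = -9000 + (4470 + (-1064 - 2432 + 4*32768 + 56*1024)) = -9000 + (4470 + (-1064 - 2432 + 131072 + 57344)) = -9000 + (4470 + 184920) = -9000 + 189390 = 180390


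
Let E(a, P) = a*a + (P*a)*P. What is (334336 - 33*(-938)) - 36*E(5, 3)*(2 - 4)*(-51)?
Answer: 108250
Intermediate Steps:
E(a, P) = a² + a*P²
(334336 - 33*(-938)) - 36*E(5, 3)*(2 - 4)*(-51) = (334336 - 33*(-938)) - 36*5*(5 + 3²)*(2 - 4)*(-51) = (334336 + 30954) - 36*5*(5 + 9)*(-2)*(-51) = 365290 - 36*5*14*(-2)*(-51) = 365290 - 2520*(-2)*(-51) = 365290 - 36*(-140)*(-51) = 365290 + 5040*(-51) = 365290 - 257040 = 108250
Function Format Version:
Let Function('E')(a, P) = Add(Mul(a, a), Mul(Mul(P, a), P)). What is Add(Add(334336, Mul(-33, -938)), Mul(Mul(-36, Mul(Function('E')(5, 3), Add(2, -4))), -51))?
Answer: 108250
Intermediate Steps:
Function('E')(a, P) = Add(Pow(a, 2), Mul(a, Pow(P, 2)))
Add(Add(334336, Mul(-33, -938)), Mul(Mul(-36, Mul(Function('E')(5, 3), Add(2, -4))), -51)) = Add(Add(334336, Mul(-33, -938)), Mul(Mul(-36, Mul(Mul(5, Add(5, Pow(3, 2))), Add(2, -4))), -51)) = Add(Add(334336, 30954), Mul(Mul(-36, Mul(Mul(5, Add(5, 9)), -2)), -51)) = Add(365290, Mul(Mul(-36, Mul(Mul(5, 14), -2)), -51)) = Add(365290, Mul(Mul(-36, Mul(70, -2)), -51)) = Add(365290, Mul(Mul(-36, -140), -51)) = Add(365290, Mul(5040, -51)) = Add(365290, -257040) = 108250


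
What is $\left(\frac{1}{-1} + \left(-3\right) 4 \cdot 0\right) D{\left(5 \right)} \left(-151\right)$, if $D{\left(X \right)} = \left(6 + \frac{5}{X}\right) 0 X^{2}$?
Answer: $0$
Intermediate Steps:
$D{\left(X \right)} = 0$ ($D{\left(X \right)} = 0 X^{2} = 0$)
$\left(\frac{1}{-1} + \left(-3\right) 4 \cdot 0\right) D{\left(5 \right)} \left(-151\right) = \left(\frac{1}{-1} + \left(-3\right) 4 \cdot 0\right) 0 \left(-151\right) = \left(-1 - 0\right) 0 \left(-151\right) = \left(-1 + 0\right) 0 \left(-151\right) = \left(-1\right) 0 \left(-151\right) = 0 \left(-151\right) = 0$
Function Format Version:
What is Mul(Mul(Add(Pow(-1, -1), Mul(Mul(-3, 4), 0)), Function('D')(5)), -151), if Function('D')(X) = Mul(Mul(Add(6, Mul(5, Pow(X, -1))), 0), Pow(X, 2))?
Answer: 0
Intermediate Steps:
Function('D')(X) = 0 (Function('D')(X) = Mul(0, Pow(X, 2)) = 0)
Mul(Mul(Add(Pow(-1, -1), Mul(Mul(-3, 4), 0)), Function('D')(5)), -151) = Mul(Mul(Add(Pow(-1, -1), Mul(Mul(-3, 4), 0)), 0), -151) = Mul(Mul(Add(-1, Mul(-12, 0)), 0), -151) = Mul(Mul(Add(-1, 0), 0), -151) = Mul(Mul(-1, 0), -151) = Mul(0, -151) = 0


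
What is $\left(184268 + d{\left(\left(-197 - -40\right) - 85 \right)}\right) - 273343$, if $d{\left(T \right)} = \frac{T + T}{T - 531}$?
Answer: $- \frac{68854491}{773} \approx -89074.0$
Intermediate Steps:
$d{\left(T \right)} = \frac{2 T}{-531 + T}$
$\left(184268 + d{\left(\left(-197 - -40\right) - 85 \right)}\right) - 273343 = \left(184268 + \frac{2 \left(\left(-197 - -40\right) - 85\right)}{-531 - 242}\right) - 273343 = \left(184268 + \frac{2 \left(\left(-197 + 40\right) - 85\right)}{-531 + \left(\left(-197 + 40\right) - 85\right)}\right) - 273343 = \left(184268 + \frac{2 \left(-157 - 85\right)}{-531 - 242}\right) - 273343 = \left(184268 + 2 \left(-242\right) \frac{1}{-531 - 242}\right) - 273343 = \left(184268 + 2 \left(-242\right) \frac{1}{-773}\right) - 273343 = \left(184268 + 2 \left(-242\right) \left(- \frac{1}{773}\right)\right) - 273343 = \left(184268 + \frac{484}{773}\right) - 273343 = \frac{142439648}{773} - 273343 = - \frac{68854491}{773}$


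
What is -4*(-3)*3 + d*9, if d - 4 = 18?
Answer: 234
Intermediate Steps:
d = 22 (d = 4 + 18 = 22)
-4*(-3)*3 + d*9 = -4*(-3)*3 + 22*9 = 12*3 + 198 = 36 + 198 = 234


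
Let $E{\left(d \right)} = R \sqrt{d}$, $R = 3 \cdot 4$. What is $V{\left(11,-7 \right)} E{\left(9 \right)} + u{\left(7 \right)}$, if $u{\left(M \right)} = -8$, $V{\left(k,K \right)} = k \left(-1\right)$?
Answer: $-404$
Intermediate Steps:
$V{\left(k,K \right)} = - k$
$R = 12$
$E{\left(d \right)} = 12 \sqrt{d}$
$V{\left(11,-7 \right)} E{\left(9 \right)} + u{\left(7 \right)} = \left(-1\right) 11 \cdot 12 \sqrt{9} - 8 = - 11 \cdot 12 \cdot 3 - 8 = \left(-11\right) 36 - 8 = -396 - 8 = -404$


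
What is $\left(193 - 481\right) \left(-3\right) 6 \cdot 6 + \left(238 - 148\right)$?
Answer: $31194$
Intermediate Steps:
$\left(193 - 481\right) \left(-3\right) 6 \cdot 6 + \left(238 - 148\right) = - 288 \left(\left(-18\right) 6\right) + 90 = \left(-288\right) \left(-108\right) + 90 = 31104 + 90 = 31194$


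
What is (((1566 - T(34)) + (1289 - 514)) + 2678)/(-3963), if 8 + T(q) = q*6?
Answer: -4823/3963 ≈ -1.2170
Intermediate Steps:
T(q) = -8 + 6*q (T(q) = -8 + q*6 = -8 + 6*q)
(((1566 - T(34)) + (1289 - 514)) + 2678)/(-3963) = (((1566 - (-8 + 6*34)) + (1289 - 514)) + 2678)/(-3963) = (((1566 - (-8 + 204)) + 775) + 2678)*(-1/3963) = (((1566 - 1*196) + 775) + 2678)*(-1/3963) = (((1566 - 196) + 775) + 2678)*(-1/3963) = ((1370 + 775) + 2678)*(-1/3963) = (2145 + 2678)*(-1/3963) = 4823*(-1/3963) = -4823/3963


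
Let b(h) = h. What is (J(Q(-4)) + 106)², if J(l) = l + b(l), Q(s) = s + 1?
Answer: 10000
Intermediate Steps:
Q(s) = 1 + s
J(l) = 2*l (J(l) = l + l = 2*l)
(J(Q(-4)) + 106)² = (2*(1 - 4) + 106)² = (2*(-3) + 106)² = (-6 + 106)² = 100² = 10000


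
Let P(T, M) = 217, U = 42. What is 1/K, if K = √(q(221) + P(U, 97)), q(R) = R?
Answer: √438/438 ≈ 0.047782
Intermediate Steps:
K = √438 (K = √(221 + 217) = √438 ≈ 20.928)
1/K = 1/(√438) = √438/438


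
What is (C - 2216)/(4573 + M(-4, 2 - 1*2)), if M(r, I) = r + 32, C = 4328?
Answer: 2112/4601 ≈ 0.45903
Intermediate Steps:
M(r, I) = 32 + r
(C - 2216)/(4573 + M(-4, 2 - 1*2)) = (4328 - 2216)/(4573 + (32 - 4)) = 2112/(4573 + 28) = 2112/4601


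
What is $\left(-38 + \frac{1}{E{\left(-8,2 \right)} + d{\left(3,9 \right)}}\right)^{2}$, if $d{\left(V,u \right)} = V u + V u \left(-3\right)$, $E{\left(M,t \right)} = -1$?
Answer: $\frac{4372281}{3025} \approx 1445.4$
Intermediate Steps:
$d{\left(V,u \right)} = - 2 V u$ ($d{\left(V,u \right)} = V u - 3 V u = - 2 V u$)
$\left(-38 + \frac{1}{E{\left(-8,2 \right)} + d{\left(3,9 \right)}}\right)^{2} = \left(-38 + \frac{1}{-1 - 6 \cdot 9}\right)^{2} = \left(-38 + \frac{1}{-1 - 54}\right)^{2} = \left(-38 + \frac{1}{-55}\right)^{2} = \left(-38 - \frac{1}{55}\right)^{2} = \left(- \frac{2091}{55}\right)^{2} = \frac{4372281}{3025}$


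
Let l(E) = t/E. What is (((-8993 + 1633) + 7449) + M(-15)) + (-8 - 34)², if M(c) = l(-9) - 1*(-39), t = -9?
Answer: 1893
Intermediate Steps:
l(E) = -9/E
M(c) = 40 (M(c) = -9/(-9) - 1*(-39) = -9*(-⅑) + 39 = 1 + 39 = 40)
(((-8993 + 1633) + 7449) + M(-15)) + (-8 - 34)² = (((-8993 + 1633) + 7449) + 40) + (-8 - 34)² = ((-7360 + 7449) + 40) + (-42)² = (89 + 40) + 1764 = 129 + 1764 = 1893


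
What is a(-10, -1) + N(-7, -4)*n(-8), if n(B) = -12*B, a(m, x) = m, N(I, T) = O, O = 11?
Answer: 1046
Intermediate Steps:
N(I, T) = 11
a(-10, -1) + N(-7, -4)*n(-8) = -10 + 11*(-12*(-8)) = -10 + 11*96 = -10 + 1056 = 1046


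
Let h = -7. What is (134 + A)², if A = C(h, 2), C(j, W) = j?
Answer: 16129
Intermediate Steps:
A = -7
(134 + A)² = (134 - 7)² = 127² = 16129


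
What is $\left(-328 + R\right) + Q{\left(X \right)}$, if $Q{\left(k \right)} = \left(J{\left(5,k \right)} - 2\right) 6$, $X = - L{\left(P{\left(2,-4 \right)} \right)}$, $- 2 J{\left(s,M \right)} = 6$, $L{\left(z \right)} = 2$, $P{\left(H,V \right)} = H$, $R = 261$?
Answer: $-97$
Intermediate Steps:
$J{\left(s,M \right)} = -3$ ($J{\left(s,M \right)} = \left(- \frac{1}{2}\right) 6 = -3$)
$X = -2$ ($X = \left(-1\right) 2 = -2$)
$Q{\left(k \right)} = -30$ ($Q{\left(k \right)} = \left(-3 - 2\right) 6 = \left(-5\right) 6 = -30$)
$\left(-328 + R\right) + Q{\left(X \right)} = \left(-328 + 261\right) - 30 = -67 - 30 = -97$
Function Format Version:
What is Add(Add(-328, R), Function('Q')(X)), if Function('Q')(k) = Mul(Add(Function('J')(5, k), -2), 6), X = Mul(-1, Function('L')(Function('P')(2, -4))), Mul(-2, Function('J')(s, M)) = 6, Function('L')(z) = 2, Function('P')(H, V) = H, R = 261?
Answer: -97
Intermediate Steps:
Function('J')(s, M) = -3 (Function('J')(s, M) = Mul(Rational(-1, 2), 6) = -3)
X = -2 (X = Mul(-1, 2) = -2)
Function('Q')(k) = -30 (Function('Q')(k) = Mul(Add(-3, -2), 6) = Mul(-5, 6) = -30)
Add(Add(-328, R), Function('Q')(X)) = Add(Add(-328, 261), -30) = Add(-67, -30) = -97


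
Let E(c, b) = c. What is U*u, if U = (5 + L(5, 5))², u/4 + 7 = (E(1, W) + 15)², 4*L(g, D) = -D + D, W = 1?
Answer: 24900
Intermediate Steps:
L(g, D) = 0 (L(g, D) = (-D + D)/4 = (¼)*0 = 0)
u = 996 (u = -28 + 4*(1 + 15)² = -28 + 4*16² = -28 + 4*256 = -28 + 1024 = 996)
U = 25 (U = (5 + 0)² = 5² = 25)
U*u = 25*996 = 24900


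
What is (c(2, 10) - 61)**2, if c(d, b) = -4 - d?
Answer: 4489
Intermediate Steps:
(c(2, 10) - 61)**2 = ((-4 - 1*2) - 61)**2 = ((-4 - 2) - 61)**2 = (-6 - 61)**2 = (-67)**2 = 4489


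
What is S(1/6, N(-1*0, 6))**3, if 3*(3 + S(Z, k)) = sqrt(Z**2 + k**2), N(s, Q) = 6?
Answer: -2269/36 + 10045*sqrt(1297)/5832 ≈ -0.99769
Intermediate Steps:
S(Z, k) = -3 + sqrt(Z**2 + k**2)/3
S(1/6, N(-1*0, 6))**3 = (-3 + sqrt((1/6)**2 + 6**2)/3)**3 = (-3 + sqrt((1/6)**2 + 36)/3)**3 = (-3 + sqrt(1/36 + 36)/3)**3 = (-3 + sqrt(1297/36)/3)**3 = (-3 + (sqrt(1297)/6)/3)**3 = (-3 + sqrt(1297)/18)**3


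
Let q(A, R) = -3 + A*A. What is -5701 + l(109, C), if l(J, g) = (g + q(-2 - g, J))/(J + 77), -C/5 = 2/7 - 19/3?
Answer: -467159885/82026 ≈ -5695.3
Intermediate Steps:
q(A, R) = -3 + A²
C = 635/21 (C = -5*(2/7 - 19/3) = -5*(-127/21) = 635/21 ≈ 30.238)
l(J, g) = (-3 + g + (-2 - g)²)/(77 + J) (l(J, g) = (g + (-3 + (-2 - g)²))/(J + 77) = (-3 + g + (-2 - g)²)/(77 + J))
-5701 + l(109, C) = -5701 + (-3 + 635/21 + (2 + 635/21)²)/(77 + 109) = -5701 + (-3 + 635/21 + (677/21)²)/186 = -5701 + (-3 + 635/21 + 458329/441)/186 = -5701 + (1/186)*(470341/441) = -5701 + 470341/82026 = -467159885/82026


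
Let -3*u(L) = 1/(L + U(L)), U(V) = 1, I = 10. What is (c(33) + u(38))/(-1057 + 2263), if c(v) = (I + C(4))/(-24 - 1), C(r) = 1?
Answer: -656/1763775 ≈ -0.00037193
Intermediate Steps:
u(L) = -1/(3*(1 + L)) (u(L) = -1/(3*(L + 1)) = -1/(3*(1 + L)))
c(v) = -11/25 (c(v) = (10 + 1)/(-24 - 1) = 11/(-25) = 11*(-1/25) = -11/25)
(c(33) + u(38))/(-1057 + 2263) = (-11/25 - 1/(3 + 3*38))/(-1057 + 2263) = (-11/25 - 1/(3 + 114))/1206 = (-11/25 - 1/117)*(1/1206) = -1312/2925*1/1206 = -656/1763775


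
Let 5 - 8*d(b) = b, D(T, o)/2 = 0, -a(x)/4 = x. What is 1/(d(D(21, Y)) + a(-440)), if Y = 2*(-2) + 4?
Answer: 8/14085 ≈ 0.00056798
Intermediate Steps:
Y = 0 (Y = -4 + 4 = 0)
a(x) = -4*x
D(T, o) = 0 (D(T, o) = 2*0 = 0)
d(b) = 5/8 - b/8
1/(d(D(21, Y)) + a(-440)) = 1/((5/8 - ⅛*0) - 4*(-440)) = 1/((5/8 + 0) + 1760) = 1/(5/8 + 1760) = 1/(14085/8) = 8/14085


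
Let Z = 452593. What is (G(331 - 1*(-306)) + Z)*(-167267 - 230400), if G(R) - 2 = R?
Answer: -180235409744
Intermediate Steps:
G(R) = 2 + R
(G(331 - 1*(-306)) + Z)*(-167267 - 230400) = ((2 + (331 - 1*(-306))) + 452593)*(-167267 - 230400) = ((2 + (331 + 306)) + 452593)*(-397667) = ((2 + 637) + 452593)*(-397667) = (639 + 452593)*(-397667) = 453232*(-397667) = -180235409744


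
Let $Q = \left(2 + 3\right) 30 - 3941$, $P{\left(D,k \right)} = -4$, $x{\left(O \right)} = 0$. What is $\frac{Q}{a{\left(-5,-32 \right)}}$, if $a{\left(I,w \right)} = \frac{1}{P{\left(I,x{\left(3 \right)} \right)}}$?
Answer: $15164$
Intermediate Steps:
$Q = -3791$ ($Q = 5 \cdot 30 - 3941 = 150 - 3941 = -3791$)
$a{\left(I,w \right)} = - \frac{1}{4}$ ($a{\left(I,w \right)} = \frac{1}{-4} = - \frac{1}{4}$)
$\frac{Q}{a{\left(-5,-32 \right)}} = - \frac{3791}{- \frac{1}{4}} = \left(-3791\right) \left(-4\right) = 15164$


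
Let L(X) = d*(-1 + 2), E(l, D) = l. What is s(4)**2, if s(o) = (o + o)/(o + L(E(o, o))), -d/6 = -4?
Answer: 4/49 ≈ 0.081633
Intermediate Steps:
d = 24 (d = -6*(-4) = 24)
L(X) = 24 (L(X) = 24*(-1 + 2) = 24*1 = 24)
s(o) = 2*o/(24 + o) (s(o) = (o + o)/(o + 24) = (2*o)/(24 + o) = 2*o/(24 + o))
s(4)**2 = (2*4/(24 + 4))**2 = (2*4/28)**2 = (2*4*(1/28))**2 = (2/7)**2 = 4/49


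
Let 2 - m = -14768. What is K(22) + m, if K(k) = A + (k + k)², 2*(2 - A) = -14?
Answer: 16715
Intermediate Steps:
A = 9 (A = 2 - ½*(-14) = 2 + 7 = 9)
K(k) = 9 + 4*k² (K(k) = 9 + (k + k)² = 9 + (2*k)² = 9 + 4*k²)
m = 14770 (m = 2 - 1*(-14768) = 2 + 14768 = 14770)
K(22) + m = (9 + 4*22²) + 14770 = (9 + 4*484) + 14770 = (9 + 1936) + 14770 = 1945 + 14770 = 16715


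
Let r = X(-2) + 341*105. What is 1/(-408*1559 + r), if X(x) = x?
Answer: -1/600269 ≈ -1.6659e-6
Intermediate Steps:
r = 35803 (r = -2 + 341*105 = -2 + 35805 = 35803)
1/(-408*1559 + r) = 1/(-408*1559 + 35803) = 1/(-636072 + 35803) = 1/(-600269) = -1/600269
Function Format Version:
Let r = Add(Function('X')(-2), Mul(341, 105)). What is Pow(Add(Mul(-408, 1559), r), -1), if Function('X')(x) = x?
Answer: Rational(-1, 600269) ≈ -1.6659e-6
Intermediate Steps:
r = 35803 (r = Add(-2, Mul(341, 105)) = Add(-2, 35805) = 35803)
Pow(Add(Mul(-408, 1559), r), -1) = Pow(Add(Mul(-408, 1559), 35803), -1) = Pow(Add(-636072, 35803), -1) = Pow(-600269, -1) = Rational(-1, 600269)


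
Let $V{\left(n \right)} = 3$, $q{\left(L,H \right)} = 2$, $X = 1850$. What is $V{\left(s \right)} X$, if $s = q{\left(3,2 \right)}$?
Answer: $5550$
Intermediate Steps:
$s = 2$
$V{\left(s \right)} X = 3 \cdot 1850 = 5550$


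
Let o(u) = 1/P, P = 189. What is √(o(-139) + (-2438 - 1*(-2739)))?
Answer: √1194690/63 ≈ 17.350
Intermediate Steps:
o(u) = 1/189
√(o(-139) + (-2438 - 1*(-2739))) = √(1/189 + (-2438 - 1*(-2739))) = √(1/189 + (-2438 + 2739)) = √(1/189 + 301) = √(56890/189) = √1194690/63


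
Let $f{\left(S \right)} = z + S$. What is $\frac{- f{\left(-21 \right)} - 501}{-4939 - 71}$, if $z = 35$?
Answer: $\frac{103}{1002} \approx 0.10279$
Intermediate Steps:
$f{\left(S \right)} = 35 + S$
$\frac{- f{\left(-21 \right)} - 501}{-4939 - 71} = \frac{- (35 - 21) - 501}{-4939 - 71} = \frac{\left(-1\right) 14 - 501}{-5010} = \left(-14 - 501\right) \left(- \frac{1}{5010}\right) = \left(-515\right) \left(- \frac{1}{5010}\right) = \frac{103}{1002}$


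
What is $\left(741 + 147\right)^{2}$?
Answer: $788544$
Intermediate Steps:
$\left(741 + 147\right)^{2} = 888^{2} = 788544$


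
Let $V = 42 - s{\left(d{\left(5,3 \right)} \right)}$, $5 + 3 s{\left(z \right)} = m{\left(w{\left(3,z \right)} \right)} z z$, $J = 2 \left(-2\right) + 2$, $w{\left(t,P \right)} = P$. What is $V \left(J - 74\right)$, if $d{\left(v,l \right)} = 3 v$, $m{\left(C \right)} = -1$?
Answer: $- \frac{27056}{3} \approx -9018.7$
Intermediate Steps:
$J = -2$ ($J = -4 + 2 = -2$)
$s{\left(z \right)} = - \frac{5}{3} - \frac{z^{2}}{3}$ ($s{\left(z \right)} = - \frac{5}{3} + \frac{- z z}{3} = - \frac{5}{3} + \frac{\left(-1\right) z^{2}}{3} = - \frac{5}{3} - \frac{z^{2}}{3}$)
$V = \frac{356}{3}$ ($V = 42 - \left(- \frac{5}{3} - \frac{\left(3 \cdot 5\right)^{2}}{3}\right) = 42 - \left(- \frac{5}{3} - \frac{15^{2}}{3}\right) = 42 - \left(- \frac{5}{3} - 75\right) = 42 - - \frac{230}{3} = 42 + \frac{230}{3} = \frac{356}{3} \approx 118.67$)
$V \left(J - 74\right) = \frac{356 \left(-2 - 74\right)}{3} = \frac{356}{3} \left(-76\right) = - \frac{27056}{3}$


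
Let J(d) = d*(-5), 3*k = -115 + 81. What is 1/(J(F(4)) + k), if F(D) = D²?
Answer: -3/274 ≈ -0.010949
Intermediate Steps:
k = -34/3 (k = (-115 + 81)/3 = (⅓)*(-34) = -34/3 ≈ -11.333)
J(d) = -5*d
1/(J(F(4)) + k) = 1/(-5*4² - 34/3) = 1/(-5*16 - 34/3) = 1/(-80 - 34/3) = 1/(-274/3) = -3/274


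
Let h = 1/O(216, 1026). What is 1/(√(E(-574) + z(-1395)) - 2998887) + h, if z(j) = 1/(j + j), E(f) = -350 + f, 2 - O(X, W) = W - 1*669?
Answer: -25094342086372621/8907437002753932205 - 3*I*√799167910/25091371838743471 ≈ -0.0028172 - 3.38e-12*I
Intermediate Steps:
O(X, W) = 671 - W (O(X, W) = 2 - (W - 1*669) = 2 - (W - 669) = 2 - (-669 + W) = 2 + (669 - W) = 671 - W)
z(j) = 1/(2*j)
h = -1/355 (h = 1/(671 - 1*1026) = 1/(671 - 1026) = 1/(-355) = -1/355 ≈ -0.0028169)
1/(√(E(-574) + z(-1395)) - 2998887) + h = 1/(√((-350 - 574) + (½)/(-1395)) - 2998887) - 1/355 = 1/(√(-924 + (½)*(-1/1395)) - 2998887) - 1/355 = 1/(√(-924 - 1/2790) - 2998887) - 1/355 = 1/(√(-2577961/2790) - 2998887) - 1/355 = 1/(I*√799167910/930 - 2998887) - 1/355 = 1/(-2998887 + I*√799167910/930) - 1/355 = -1/355 + 1/(-2998887 + I*√799167910/930)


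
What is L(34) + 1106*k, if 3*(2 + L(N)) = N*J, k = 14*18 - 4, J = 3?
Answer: 274320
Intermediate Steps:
k = 248 (k = 252 - 4 = 248)
L(N) = -2 + N (L(N) = -2 + (N*3)/3 = -2 + (3*N)/3 = -2 + N)
L(34) + 1106*k = (-2 + 34) + 1106*248 = 32 + 274288 = 274320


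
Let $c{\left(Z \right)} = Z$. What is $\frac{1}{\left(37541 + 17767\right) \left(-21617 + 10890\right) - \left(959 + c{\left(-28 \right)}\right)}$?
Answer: $- \frac{1}{593289847} \approx -1.6855 \cdot 10^{-9}$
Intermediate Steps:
$\frac{1}{\left(37541 + 17767\right) \left(-21617 + 10890\right) - \left(959 + c{\left(-28 \right)}\right)} = \frac{1}{\left(37541 + 17767\right) \left(-21617 + 10890\right) + \left(\left(45 \left(-21\right) - 14\right) - -28\right)} = \frac{1}{55308 \left(-10727\right) + \left(\left(-945 - 14\right) + 28\right)} = \frac{1}{-593288916 + \left(-959 + 28\right)} = \frac{1}{-593288916 - 931} = \frac{1}{-593289847} = - \frac{1}{593289847}$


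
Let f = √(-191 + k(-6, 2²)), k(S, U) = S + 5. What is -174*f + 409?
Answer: 409 - 1392*I*√3 ≈ 409.0 - 2411.0*I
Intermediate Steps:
k(S, U) = 5 + S
f = 8*I*√3 (f = √(-191 + (5 - 6)) = √(-191 - 1) = √(-192) = 8*I*√3 ≈ 13.856*I)
-174*f + 409 = -1392*I*√3 + 409 = 409 - 1392*I*√3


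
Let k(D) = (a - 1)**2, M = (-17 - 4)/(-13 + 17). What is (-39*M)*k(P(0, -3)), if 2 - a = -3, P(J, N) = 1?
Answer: 3276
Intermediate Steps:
a = 5 (a = 2 - 1*(-3) = 2 + 3 = 5)
M = -21/4 ≈ -5.2500
k(D) = 16 (k(D) = (5 - 1)**2 = 4**2 = 16)
(-39*M)*k(P(0, -3)) = -39*(-21/4)*16 = (819/4)*16 = 3276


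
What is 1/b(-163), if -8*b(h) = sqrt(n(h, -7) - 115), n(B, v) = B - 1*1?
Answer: 8*I*sqrt(31)/93 ≈ 0.47895*I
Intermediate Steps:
n(B, v) = -1 + B (n(B, v) = B - 1 = -1 + B)
b(h) = -sqrt(-116 + h)/8 (b(h) = -sqrt((-1 + h) - 115)/8 = -sqrt(-116 + h)/8)
1/b(-163) = 1/(-sqrt(-116 - 163)/8) = 1/(-3*I*sqrt(31)/8) = 8*I*sqrt(31)/93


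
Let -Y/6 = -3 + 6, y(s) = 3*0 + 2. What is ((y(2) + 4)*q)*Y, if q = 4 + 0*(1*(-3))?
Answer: -432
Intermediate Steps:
y(s) = 2 (y(s) = 0 + 2 = 2)
Y = -18 (Y = -6*(-3 + 6) = -6*3 = -18)
q = 4 (q = 4 + 0*(-3) = 4 + 0 = 4)
((y(2) + 4)*q)*Y = ((2 + 4)*4)*(-18) = (6*4)*(-18) = 24*(-18) = -432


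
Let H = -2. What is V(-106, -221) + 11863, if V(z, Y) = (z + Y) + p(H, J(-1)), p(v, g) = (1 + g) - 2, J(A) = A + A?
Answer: 11533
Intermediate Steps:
J(A) = 2*A
p(v, g) = -1 + g
V(z, Y) = -3 + Y + z (V(z, Y) = (z + Y) + (-1 + 2*(-1)) = (Y + z) + (-1 - 2) = (Y + z) - 3 = -3 + Y + z)
V(-106, -221) + 11863 = (-3 - 221 - 106) + 11863 = -330 + 11863 = 11533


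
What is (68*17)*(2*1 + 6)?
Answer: 9248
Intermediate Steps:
(68*17)*(2*1 + 6) = 1156*(2 + 6) = 1156*8 = 9248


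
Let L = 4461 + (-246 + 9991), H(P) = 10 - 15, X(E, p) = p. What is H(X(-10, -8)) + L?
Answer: 14201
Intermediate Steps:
H(P) = -5
L = 14206 (L = 4461 + 9745 = 14206)
H(X(-10, -8)) + L = -5 + 14206 = 14201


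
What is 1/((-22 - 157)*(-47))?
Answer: 1/8413 ≈ 0.00011886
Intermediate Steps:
1/((-22 - 157)*(-47)) = 1/(-179*(-47)) = 1/8413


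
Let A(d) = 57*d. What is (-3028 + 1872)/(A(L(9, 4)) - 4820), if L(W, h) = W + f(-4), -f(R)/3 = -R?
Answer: 1156/4991 ≈ 0.23162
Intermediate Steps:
f(R) = 3*R (f(R) = -(-3)*R = 3*R)
L(W, h) = -12 + W (L(W, h) = W + 3*(-4) = W - 12 = -12 + W)
(-3028 + 1872)/(A(L(9, 4)) - 4820) = (-3028 + 1872)/(57*(-12 + 9) - 4820) = -1156/(57*(-3) - 4820) = -1156/(-171 - 4820) = -1156/(-4991) = -1156*(-1/4991) = 1156/4991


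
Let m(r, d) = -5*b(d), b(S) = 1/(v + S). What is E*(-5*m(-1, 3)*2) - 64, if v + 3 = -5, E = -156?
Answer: 1496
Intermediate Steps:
v = -8 (v = -3 - 5 = -8)
b(S) = 1/(-8 + S)
m(r, d) = -5/(-8 + d)
E*(-5*m(-1, 3)*2) - 64 = -156*(-(-25)/(-8 + 3))*2 - 64 = -156*(-(-25)/(-5))*2 - 64 = -156*(-(-25)*(-1)/5)*2 - 64 = -156*(-5*1)*2 - 64 = -(-780)*2 - 64 = -156*(-10) - 64 = 1560 - 64 = 1496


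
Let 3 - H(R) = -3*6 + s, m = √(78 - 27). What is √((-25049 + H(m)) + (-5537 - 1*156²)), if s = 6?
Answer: I*√54907 ≈ 234.32*I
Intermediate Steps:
m = √51 ≈ 7.1414
H(R) = 15 (H(R) = 3 - (-3*6 + 6) = 3 - (-18 + 6) = 3 - 1*(-12) = 3 + 12 = 15)
√((-25049 + H(m)) + (-5537 - 1*156²)) = √((-25049 + 15) + (-5537 - 1*156²)) = √(-25034 + (-5537 - 1*24336)) = √(-25034 + (-5537 - 24336)) = √(-25034 - 29873) = √(-54907) = I*√54907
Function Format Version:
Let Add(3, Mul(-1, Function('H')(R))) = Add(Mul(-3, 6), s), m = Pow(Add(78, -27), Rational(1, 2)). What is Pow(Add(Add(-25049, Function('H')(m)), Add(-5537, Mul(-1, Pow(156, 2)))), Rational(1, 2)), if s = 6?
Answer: Mul(I, Pow(54907, Rational(1, 2))) ≈ Mul(234.32, I)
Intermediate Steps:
m = Pow(51, Rational(1, 2)) ≈ 7.1414
Function('H')(R) = 15 (Function('H')(R) = Add(3, Mul(-1, Add(Mul(-3, 6), 6))) = Add(3, Mul(-1, Add(-18, 6))) = Add(3, Mul(-1, -12)) = Add(3, 12) = 15)
Pow(Add(Add(-25049, Function('H')(m)), Add(-5537, Mul(-1, Pow(156, 2)))), Rational(1, 2)) = Pow(Add(Add(-25049, 15), Add(-5537, Mul(-1, Pow(156, 2)))), Rational(1, 2)) = Pow(Add(-25034, Add(-5537, Mul(-1, 24336))), Rational(1, 2)) = Pow(Add(-25034, Add(-5537, -24336)), Rational(1, 2)) = Pow(Add(-25034, -29873), Rational(1, 2)) = Pow(-54907, Rational(1, 2)) = Mul(I, Pow(54907, Rational(1, 2)))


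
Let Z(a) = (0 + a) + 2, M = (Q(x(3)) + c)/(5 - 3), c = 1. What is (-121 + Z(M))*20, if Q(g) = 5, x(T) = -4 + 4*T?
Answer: -2320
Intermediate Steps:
M = 3 (M = (5 + 1)/(5 - 3) = 6/2 = 6*(1/2) = 3)
Z(a) = 2 + a (Z(a) = a + 2 = 2 + a)
(-121 + Z(M))*20 = (-121 + (2 + 3))*20 = (-121 + 5)*20 = -116*20 = -2320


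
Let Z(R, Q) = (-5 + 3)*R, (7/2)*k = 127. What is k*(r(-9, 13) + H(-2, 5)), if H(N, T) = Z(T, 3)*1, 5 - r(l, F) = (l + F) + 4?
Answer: -3302/7 ≈ -471.71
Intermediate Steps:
r(l, F) = 1 - F - l (r(l, F) = 5 - ((l + F) + 4) = 5 - ((F + l) + 4) = 5 - (4 + F + l) = 5 + (-4 - F - l) = 1 - F - l)
k = 254/7 (k = (2/7)*127 = 254/7 ≈ 36.286)
Z(R, Q) = -2*R
H(N, T) = -2*T (H(N, T) = -2*T*1 = -2*T)
k*(r(-9, 13) + H(-2, 5)) = 254*((1 - 1*13 - 1*(-9)) - 2*5)/7 = 254*((1 - 13 + 9) - 10)/7 = 254*(-3 - 10)/7 = (254/7)*(-13) = -3302/7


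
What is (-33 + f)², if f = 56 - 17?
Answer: 36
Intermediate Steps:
f = 39
(-33 + f)² = (-33 + 39)² = 6² = 36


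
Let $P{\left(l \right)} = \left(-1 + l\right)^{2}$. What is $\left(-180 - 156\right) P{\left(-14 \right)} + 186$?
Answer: $-75414$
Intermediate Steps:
$\left(-180 - 156\right) P{\left(-14 \right)} + 186 = \left(-180 - 156\right) \left(-1 - 14\right)^{2} + 186 = - 336 \left(-15\right)^{2} + 186 = \left(-336\right) 225 + 186 = -75600 + 186 = -75414$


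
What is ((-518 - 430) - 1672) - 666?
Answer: -3286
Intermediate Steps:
((-518 - 430) - 1672) - 666 = (-948 - 1672) - 666 = -2620 - 666 = -3286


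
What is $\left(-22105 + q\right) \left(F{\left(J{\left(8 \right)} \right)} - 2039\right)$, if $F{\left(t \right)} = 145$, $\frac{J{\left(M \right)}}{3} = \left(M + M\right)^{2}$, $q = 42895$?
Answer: $-39376260$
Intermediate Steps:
$J{\left(M \right)} = 12 M^{2}$ ($J{\left(M \right)} = 3 \left(M + M\right)^{2} = 3 \left(2 M\right)^{2} = 3 \cdot 4 M^{2} = 12 M^{2}$)
$\left(-22105 + q\right) \left(F{\left(J{\left(8 \right)} \right)} - 2039\right) = \left(-22105 + 42895\right) \left(145 - 2039\right) = 20790 \left(-1894\right) = -39376260$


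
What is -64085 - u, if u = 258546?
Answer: -322631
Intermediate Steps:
-64085 - u = -64085 - 1*258546 = -64085 - 258546 = -322631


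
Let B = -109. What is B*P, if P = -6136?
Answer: 668824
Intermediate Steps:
B*P = -109*(-6136) = 668824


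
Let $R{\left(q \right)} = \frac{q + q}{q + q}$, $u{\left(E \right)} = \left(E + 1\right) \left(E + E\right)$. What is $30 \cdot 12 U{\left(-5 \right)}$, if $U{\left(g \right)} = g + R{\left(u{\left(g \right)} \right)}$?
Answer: $-1440$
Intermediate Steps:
$u{\left(E \right)} = 2 E \left(1 + E\right)$ ($u{\left(E \right)} = \left(1 + E\right) 2 E = 2 E \left(1 + E\right)$)
$R{\left(q \right)} = 1$ ($R{\left(q \right)} = \frac{2 q}{2 q} = 2 q \frac{1}{2 q} = 1$)
$U{\left(g \right)} = 1 + g$ ($U{\left(g \right)} = g + 1 = 1 + g$)
$30 \cdot 12 U{\left(-5 \right)} = 30 \cdot 12 \left(1 - 5\right) = 360 \left(-4\right) = -1440$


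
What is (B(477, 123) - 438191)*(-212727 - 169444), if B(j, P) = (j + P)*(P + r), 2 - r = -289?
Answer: 72532616261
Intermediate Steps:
r = 291 (r = 2 - 1*(-289) = 2 + 289 = 291)
B(j, P) = (291 + P)*(P + j) (B(j, P) = (j + P)*(P + 291) = (P + j)*(291 + P) = (291 + P)*(P + j))
(B(477, 123) - 438191)*(-212727 - 169444) = ((123² + 291*123 + 291*477 + 123*477) - 438191)*(-212727 - 169444) = ((15129 + 35793 + 138807 + 58671) - 438191)*(-382171) = (248400 - 438191)*(-382171) = -189791*(-382171) = 72532616261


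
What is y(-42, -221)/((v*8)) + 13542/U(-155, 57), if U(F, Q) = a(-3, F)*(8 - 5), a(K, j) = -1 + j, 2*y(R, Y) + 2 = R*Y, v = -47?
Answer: -151319/3666 ≈ -41.276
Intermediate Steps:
y(R, Y) = -1 + R*Y/2 (y(R, Y) = -1 + (R*Y)/2 = -1 + R*Y/2)
U(F, Q) = -3 + 3*F (U(F, Q) = (-1 + F)*(8 - 5) = (-1 + F)*3 = -3 + 3*F)
y(-42, -221)/((v*8)) + 13542/U(-155, 57) = (-1 + (½)*(-42)*(-221))/((-47*8)) + 13542/(-3 + 3*(-155)) = (-1 + 4641)/(-376) + 13542/(-3 - 465) = 4640*(-1/376) + 13542/(-468) = -580/47 + 13542*(-1/468) = -580/47 - 2257/78 = -151319/3666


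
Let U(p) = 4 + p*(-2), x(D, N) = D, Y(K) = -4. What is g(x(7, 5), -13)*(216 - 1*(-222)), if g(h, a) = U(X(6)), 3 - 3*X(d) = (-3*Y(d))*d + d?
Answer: 23652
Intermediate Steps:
X(d) = 1 - 13*d/3 (X(d) = 1 - ((-3*(-4))*d + d)/3 = 1 - (12*d + d)/3 = 1 - 13*d/3)
U(p) = 4 - 2*p
g(h, a) = 54 (g(h, a) = 4 - 2*(1 - 13/3*6) = 4 - 2*(1 - 26) = 4 - 2*(-25) = 4 + 50 = 54)
g(x(7, 5), -13)*(216 - 1*(-222)) = 54*(216 - 1*(-222)) = 54*(216 + 222) = 54*438 = 23652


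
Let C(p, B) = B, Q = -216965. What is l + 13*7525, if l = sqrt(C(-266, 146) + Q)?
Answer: 97825 + 3*I*sqrt(24091) ≈ 97825.0 + 465.64*I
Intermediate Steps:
l = 3*I*sqrt(24091) (l = sqrt(146 - 216965) = sqrt(-216819) = 3*I*sqrt(24091) ≈ 465.64*I)
l + 13*7525 = 3*I*sqrt(24091) + 13*7525 = 3*I*sqrt(24091) + 97825 = 97825 + 3*I*sqrt(24091)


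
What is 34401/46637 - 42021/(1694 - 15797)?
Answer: 271654520/73080179 ≈ 3.7172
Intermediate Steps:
34401/46637 - 42021/(1694 - 15797) = 34401*(1/46637) - 42021/(-14103) = 34401/46637 - 42021*(-1/14103) = 34401/46637 + 4669/1567 = 271654520/73080179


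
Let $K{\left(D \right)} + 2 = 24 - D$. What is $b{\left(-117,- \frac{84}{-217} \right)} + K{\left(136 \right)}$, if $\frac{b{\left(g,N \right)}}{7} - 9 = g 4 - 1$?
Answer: $-3334$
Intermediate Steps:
$b{\left(g,N \right)} = 56 + 28 g$ ($b{\left(g,N \right)} = 63 + 7 \left(g 4 - 1\right) = 63 + 7 \left(4 g - 1\right) = 63 + 7 \left(-1 + 4 g\right) = 63 + \left(-7 + 28 g\right) = 56 + 28 g$)
$K{\left(D \right)} = 22 - D$ ($K{\left(D \right)} = -2 - \left(-24 + D\right) = 22 - D$)
$b{\left(-117,- \frac{84}{-217} \right)} + K{\left(136 \right)} = \left(56 + 28 \left(-117\right)\right) + \left(22 - 136\right) = \left(56 - 3276\right) + \left(22 - 136\right) = -3220 - 114 = -3334$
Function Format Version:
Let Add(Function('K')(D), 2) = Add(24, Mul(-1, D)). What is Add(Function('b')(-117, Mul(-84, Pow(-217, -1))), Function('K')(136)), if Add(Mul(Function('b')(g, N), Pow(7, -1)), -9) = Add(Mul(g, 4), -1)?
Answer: -3334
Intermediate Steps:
Function('b')(g, N) = Add(56, Mul(28, g)) (Function('b')(g, N) = Add(63, Mul(7, Add(Mul(g, 4), -1))) = Add(63, Mul(7, Add(Mul(4, g), -1))) = Add(63, Mul(7, Add(-1, Mul(4, g)))) = Add(63, Add(-7, Mul(28, g))) = Add(56, Mul(28, g)))
Function('K')(D) = Add(22, Mul(-1, D)) (Function('K')(D) = Add(-2, Add(24, Mul(-1, D))) = Add(22, Mul(-1, D)))
Add(Function('b')(-117, Mul(-84, Pow(-217, -1))), Function('K')(136)) = Add(Add(56, Mul(28, -117)), Add(22, Mul(-1, 136))) = Add(Add(56, -3276), Add(22, -136)) = Add(-3220, -114) = -3334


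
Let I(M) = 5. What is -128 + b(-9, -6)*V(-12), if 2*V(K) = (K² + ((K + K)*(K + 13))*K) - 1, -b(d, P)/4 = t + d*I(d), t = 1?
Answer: 37800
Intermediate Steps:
b(d, P) = -4 - 20*d (b(d, P) = -4*(1 + d*5) = -4*(1 + 5*d) = -4 - 20*d)
V(K) = -½ + K²/2 + K²*(13 + K) (V(K) = ((K² + ((K + K)*(K + 13))*K) - 1)/2 = ((K² + ((2*K)*(13 + K))*K) - 1)/2 = ((K² + (2*K*(13 + K))*K) - 1)/2 = ((K² + 2*K²*(13 + K)) - 1)/2 = (-1 + K² + 2*K²*(13 + K))/2 = -½ + K²/2 + K²*(13 + K))
-128 + b(-9, -6)*V(-12) = -128 + (-4 - 20*(-9))*(-½ + (-12)³ + (27/2)*(-12)²) = -128 + (-4 + 180)*(-½ - 1728 + (27/2)*144) = -128 + 176*(-½ - 1728 + 1944) = -128 + 176*(431/2) = -128 + 37928 = 37800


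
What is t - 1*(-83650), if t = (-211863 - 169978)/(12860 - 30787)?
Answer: 1499975391/17927 ≈ 83671.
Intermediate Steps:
t = 381841/17927 (t = -381841/(-17927) = -381841*(-1/17927) = 381841/17927 ≈ 21.300)
t - 1*(-83650) = 381841/17927 - 1*(-83650) = 381841/17927 + 83650 = 1499975391/17927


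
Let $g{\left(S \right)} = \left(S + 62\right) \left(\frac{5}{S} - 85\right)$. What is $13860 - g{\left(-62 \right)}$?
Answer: $13860$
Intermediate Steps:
$g{\left(S \right)} = \left(-85 + \frac{5}{S}\right) \left(62 + S\right)$ ($g{\left(S \right)} = \left(62 + S\right) \left(-85 + \frac{5}{S}\right) = \left(-85 + \frac{5}{S}\right) \left(62 + S\right)$)
$13860 - g{\left(-62 \right)} = 13860 - \left(-5265 - -5270 + \frac{310}{-62}\right) = 13860 - \left(-5265 + 5270 + 310 \left(- \frac{1}{62}\right)\right) = 13860 - \left(-5265 + 5270 - 5\right) = 13860 - 0 = 13860 + 0 = 13860$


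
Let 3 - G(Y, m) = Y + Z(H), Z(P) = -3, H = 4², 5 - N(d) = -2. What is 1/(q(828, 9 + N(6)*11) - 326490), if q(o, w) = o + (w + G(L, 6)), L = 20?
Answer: -1/325590 ≈ -3.0713e-6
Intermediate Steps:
N(d) = 7 (N(d) = 5 - 1*(-2) = 5 + 2 = 7)
H = 16
G(Y, m) = 6 - Y (G(Y, m) = 3 - (Y - 3) = 3 - (-3 + Y) = 3 + (3 - Y) = 6 - Y)
q(o, w) = -14 + o + w (q(o, w) = o + (w + (6 - 1*20)) = o + (w + (6 - 20)) = o + (w - 14) = o + (-14 + w) = -14 + o + w)
1/(q(828, 9 + N(6)*11) - 326490) = 1/((-14 + 828 + (9 + 7*11)) - 326490) = 1/((-14 + 828 + (9 + 77)) - 326490) = 1/((-14 + 828 + 86) - 326490) = 1/(900 - 326490) = 1/(-325590) = -1/325590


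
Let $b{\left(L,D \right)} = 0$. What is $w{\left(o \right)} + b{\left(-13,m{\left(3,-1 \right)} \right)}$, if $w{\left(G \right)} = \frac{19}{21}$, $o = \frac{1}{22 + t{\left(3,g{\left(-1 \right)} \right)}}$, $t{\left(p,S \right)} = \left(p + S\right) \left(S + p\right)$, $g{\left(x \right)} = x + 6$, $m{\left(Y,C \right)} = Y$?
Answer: $\frac{19}{21} \approx 0.90476$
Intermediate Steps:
$g{\left(x \right)} = 6 + x$
$t{\left(p,S \right)} = \left(S + p\right)^{2}$ ($t{\left(p,S \right)} = \left(S + p\right) \left(S + p\right) = \left(S + p\right)^{2}$)
$o = \frac{1}{86}$ ($o = \frac{1}{22 + \left(\left(6 - 1\right) + 3\right)^{2}} = \frac{1}{22 + \left(5 + 3\right)^{2}} = \frac{1}{22 + 8^{2}} = \frac{1}{22 + 64} = \frac{1}{86} \approx 0.011628$)
$w{\left(G \right)} = \frac{19}{21}$ ($w{\left(G \right)} = 19 \cdot \frac{1}{21} = \frac{19}{21}$)
$w{\left(o \right)} + b{\left(-13,m{\left(3,-1 \right)} \right)} = \frac{19}{21} + 0 = \frac{19}{21}$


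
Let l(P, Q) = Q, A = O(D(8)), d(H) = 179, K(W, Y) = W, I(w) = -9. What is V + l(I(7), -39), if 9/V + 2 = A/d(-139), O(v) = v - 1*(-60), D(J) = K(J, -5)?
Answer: -12921/290 ≈ -44.555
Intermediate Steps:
D(J) = J
O(v) = 60 + v (O(v) = v + 60 = 60 + v)
A = 68 (A = 60 + 8 = 68)
V = -1611/290 (V = 9/(-2 + 68/179) = 9/(-290/179) = 9*(-179/290) = -1611/290 ≈ -5.5552)
V + l(I(7), -39) = -1611/290 - 39 = -12921/290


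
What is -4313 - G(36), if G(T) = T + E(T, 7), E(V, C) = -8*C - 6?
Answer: -4287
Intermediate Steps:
E(V, C) = -6 - 8*C
G(T) = -62 + T (G(T) = T + (-6 - 8*7) = T + (-6 - 56) = T - 62 = -62 + T)
-4313 - G(36) = -4313 - (-62 + 36) = -4313 - 1*(-26) = -4313 + 26 = -4287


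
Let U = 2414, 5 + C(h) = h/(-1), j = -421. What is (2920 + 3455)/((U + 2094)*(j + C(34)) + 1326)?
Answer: -6375/2072354 ≈ -0.0030762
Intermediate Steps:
C(h) = -5 - h (C(h) = -5 + h/(-1) = -5 + h*(-1) = -5 - h)
(2920 + 3455)/((U + 2094)*(j + C(34)) + 1326) = (2920 + 3455)/((2414 + 2094)*(-421 + (-5 - 1*34)) + 1326) = 6375/(4508*(-421 + (-5 - 34)) + 1326) = 6375/(4508*(-421 - 39) + 1326) = 6375/(4508*(-460) + 1326) = 6375/(-2073680 + 1326) = 6375/(-2072354) = 6375*(-1/2072354) = -6375/2072354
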